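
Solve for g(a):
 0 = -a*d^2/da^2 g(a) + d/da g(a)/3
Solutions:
 g(a) = C1 + C2*a^(4/3)


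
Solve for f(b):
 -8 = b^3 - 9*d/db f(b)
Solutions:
 f(b) = C1 + b^4/36 + 8*b/9


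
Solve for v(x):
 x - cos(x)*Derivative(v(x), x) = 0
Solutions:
 v(x) = C1 + Integral(x/cos(x), x)


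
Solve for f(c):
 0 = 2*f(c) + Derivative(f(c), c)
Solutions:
 f(c) = C1*exp(-2*c)


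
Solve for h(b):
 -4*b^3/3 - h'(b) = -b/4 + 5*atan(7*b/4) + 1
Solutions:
 h(b) = C1 - b^4/3 + b^2/8 - 5*b*atan(7*b/4) - b + 10*log(49*b^2 + 16)/7


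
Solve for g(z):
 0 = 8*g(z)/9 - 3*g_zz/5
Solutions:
 g(z) = C1*exp(-2*sqrt(30)*z/9) + C2*exp(2*sqrt(30)*z/9)


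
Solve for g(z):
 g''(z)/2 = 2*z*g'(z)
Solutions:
 g(z) = C1 + C2*erfi(sqrt(2)*z)


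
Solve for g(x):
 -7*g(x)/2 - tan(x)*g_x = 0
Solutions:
 g(x) = C1/sin(x)^(7/2)


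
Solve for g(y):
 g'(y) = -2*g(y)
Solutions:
 g(y) = C1*exp(-2*y)


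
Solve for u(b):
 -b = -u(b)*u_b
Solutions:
 u(b) = -sqrt(C1 + b^2)
 u(b) = sqrt(C1 + b^2)


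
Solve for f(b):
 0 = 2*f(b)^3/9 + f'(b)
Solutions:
 f(b) = -3*sqrt(2)*sqrt(-1/(C1 - 2*b))/2
 f(b) = 3*sqrt(2)*sqrt(-1/(C1 - 2*b))/2


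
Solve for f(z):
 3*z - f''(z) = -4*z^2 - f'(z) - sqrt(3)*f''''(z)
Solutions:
 f(z) = C1 + C2*exp(z*(2*6^(1/3)/(sqrt(81 - 4*sqrt(3)) + 9)^(1/3) + 2^(2/3)*3^(1/6)*(sqrt(81 - 4*sqrt(3)) + 9)^(1/3))/12)*sin(z*(-6^(2/3)*(sqrt(81 - 4*sqrt(3)) + 9)^(1/3) + 2*2^(1/3)*3^(5/6)/(sqrt(81 - 4*sqrt(3)) + 9)^(1/3))/12) + C3*exp(z*(2*6^(1/3)/(sqrt(81 - 4*sqrt(3)) + 9)^(1/3) + 2^(2/3)*3^(1/6)*(sqrt(81 - 4*sqrt(3)) + 9)^(1/3))/12)*cos(z*(-6^(2/3)*(sqrt(81 - 4*sqrt(3)) + 9)^(1/3) + 2*2^(1/3)*3^(5/6)/(sqrt(81 - 4*sqrt(3)) + 9)^(1/3))/12) + C4*exp(-z*(2*6^(1/3)/(sqrt(81 - 4*sqrt(3)) + 9)^(1/3) + 2^(2/3)*3^(1/6)*(sqrt(81 - 4*sqrt(3)) + 9)^(1/3))/6) - 4*z^3/3 - 11*z^2/2 - 11*z


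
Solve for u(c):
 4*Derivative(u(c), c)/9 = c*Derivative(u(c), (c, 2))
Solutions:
 u(c) = C1 + C2*c^(13/9)


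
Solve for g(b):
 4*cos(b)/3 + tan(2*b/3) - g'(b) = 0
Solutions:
 g(b) = C1 - 3*log(cos(2*b/3))/2 + 4*sin(b)/3


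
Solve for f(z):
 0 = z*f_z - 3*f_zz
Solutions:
 f(z) = C1 + C2*erfi(sqrt(6)*z/6)


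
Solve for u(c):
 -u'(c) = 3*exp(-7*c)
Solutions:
 u(c) = C1 + 3*exp(-7*c)/7


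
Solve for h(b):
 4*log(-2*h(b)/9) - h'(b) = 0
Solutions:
 -Integral(1/(log(-_y) - 2*log(3) + log(2)), (_y, h(b)))/4 = C1 - b


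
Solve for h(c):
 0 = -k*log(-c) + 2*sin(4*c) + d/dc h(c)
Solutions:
 h(c) = C1 + c*k*(log(-c) - 1) + cos(4*c)/2


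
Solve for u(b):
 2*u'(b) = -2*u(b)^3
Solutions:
 u(b) = -sqrt(2)*sqrt(-1/(C1 - b))/2
 u(b) = sqrt(2)*sqrt(-1/(C1 - b))/2


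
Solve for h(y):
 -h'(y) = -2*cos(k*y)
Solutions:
 h(y) = C1 + 2*sin(k*y)/k


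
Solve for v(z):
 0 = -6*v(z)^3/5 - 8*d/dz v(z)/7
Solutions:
 v(z) = -sqrt(10)*sqrt(-1/(C1 - 21*z))
 v(z) = sqrt(10)*sqrt(-1/(C1 - 21*z))


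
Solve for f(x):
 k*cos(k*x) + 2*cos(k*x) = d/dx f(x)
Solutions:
 f(x) = C1 + sin(k*x) + 2*sin(k*x)/k


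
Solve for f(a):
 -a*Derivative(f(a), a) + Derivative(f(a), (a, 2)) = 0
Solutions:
 f(a) = C1 + C2*erfi(sqrt(2)*a/2)


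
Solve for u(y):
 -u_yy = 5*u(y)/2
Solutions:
 u(y) = C1*sin(sqrt(10)*y/2) + C2*cos(sqrt(10)*y/2)


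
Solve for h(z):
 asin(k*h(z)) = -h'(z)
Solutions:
 Integral(1/asin(_y*k), (_y, h(z))) = C1 - z


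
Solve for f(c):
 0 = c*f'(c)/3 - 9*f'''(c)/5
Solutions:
 f(c) = C1 + Integral(C2*airyai(5^(1/3)*c/3) + C3*airybi(5^(1/3)*c/3), c)


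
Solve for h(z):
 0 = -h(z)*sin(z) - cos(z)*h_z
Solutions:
 h(z) = C1*cos(z)


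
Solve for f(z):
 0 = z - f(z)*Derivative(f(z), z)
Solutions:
 f(z) = -sqrt(C1 + z^2)
 f(z) = sqrt(C1 + z^2)


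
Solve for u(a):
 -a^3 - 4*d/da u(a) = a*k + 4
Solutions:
 u(a) = C1 - a^4/16 - a^2*k/8 - a


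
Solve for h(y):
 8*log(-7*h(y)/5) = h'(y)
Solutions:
 -Integral(1/(log(-_y) - log(5) + log(7)), (_y, h(y)))/8 = C1 - y


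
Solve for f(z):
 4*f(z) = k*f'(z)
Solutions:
 f(z) = C1*exp(4*z/k)


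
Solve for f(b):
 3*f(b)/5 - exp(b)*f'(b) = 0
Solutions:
 f(b) = C1*exp(-3*exp(-b)/5)


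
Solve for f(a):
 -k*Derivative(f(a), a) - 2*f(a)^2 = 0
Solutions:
 f(a) = k/(C1*k + 2*a)


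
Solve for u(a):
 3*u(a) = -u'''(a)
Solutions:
 u(a) = C3*exp(-3^(1/3)*a) + (C1*sin(3^(5/6)*a/2) + C2*cos(3^(5/6)*a/2))*exp(3^(1/3)*a/2)


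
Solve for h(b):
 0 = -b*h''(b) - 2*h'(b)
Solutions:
 h(b) = C1 + C2/b


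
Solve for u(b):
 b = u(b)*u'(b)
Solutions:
 u(b) = -sqrt(C1 + b^2)
 u(b) = sqrt(C1 + b^2)


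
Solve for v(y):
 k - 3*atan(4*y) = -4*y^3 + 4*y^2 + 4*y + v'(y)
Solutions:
 v(y) = C1 + k*y + y^4 - 4*y^3/3 - 2*y^2 - 3*y*atan(4*y) + 3*log(16*y^2 + 1)/8


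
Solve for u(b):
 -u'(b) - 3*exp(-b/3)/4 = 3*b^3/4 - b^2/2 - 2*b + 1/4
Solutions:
 u(b) = C1 - 3*b^4/16 + b^3/6 + b^2 - b/4 + 9*exp(-b/3)/4


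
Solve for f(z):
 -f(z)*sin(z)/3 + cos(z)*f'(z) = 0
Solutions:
 f(z) = C1/cos(z)^(1/3)


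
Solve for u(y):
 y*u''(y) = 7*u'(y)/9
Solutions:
 u(y) = C1 + C2*y^(16/9)


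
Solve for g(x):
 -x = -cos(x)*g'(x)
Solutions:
 g(x) = C1 + Integral(x/cos(x), x)


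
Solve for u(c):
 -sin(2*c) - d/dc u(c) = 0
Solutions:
 u(c) = C1 + cos(2*c)/2


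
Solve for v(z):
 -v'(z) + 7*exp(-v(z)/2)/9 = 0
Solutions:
 v(z) = 2*log(C1 + 7*z/18)


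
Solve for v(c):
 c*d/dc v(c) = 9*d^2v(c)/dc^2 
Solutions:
 v(c) = C1 + C2*erfi(sqrt(2)*c/6)


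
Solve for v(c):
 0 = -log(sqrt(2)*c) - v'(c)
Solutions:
 v(c) = C1 - c*log(c) - c*log(2)/2 + c


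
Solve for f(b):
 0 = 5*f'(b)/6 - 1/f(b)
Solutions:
 f(b) = -sqrt(C1 + 60*b)/5
 f(b) = sqrt(C1 + 60*b)/5


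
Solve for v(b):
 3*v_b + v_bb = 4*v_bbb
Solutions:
 v(b) = C1 + C2*exp(-3*b/4) + C3*exp(b)


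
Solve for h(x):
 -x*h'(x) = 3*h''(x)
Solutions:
 h(x) = C1 + C2*erf(sqrt(6)*x/6)


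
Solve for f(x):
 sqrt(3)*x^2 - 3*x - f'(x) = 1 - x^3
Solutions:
 f(x) = C1 + x^4/4 + sqrt(3)*x^3/3 - 3*x^2/2 - x


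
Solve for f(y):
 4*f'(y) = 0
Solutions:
 f(y) = C1


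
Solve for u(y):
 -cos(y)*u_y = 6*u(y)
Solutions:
 u(y) = C1*(sin(y)^3 - 3*sin(y)^2 + 3*sin(y) - 1)/(sin(y)^3 + 3*sin(y)^2 + 3*sin(y) + 1)


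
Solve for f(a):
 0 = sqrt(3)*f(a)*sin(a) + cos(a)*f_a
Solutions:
 f(a) = C1*cos(a)^(sqrt(3))


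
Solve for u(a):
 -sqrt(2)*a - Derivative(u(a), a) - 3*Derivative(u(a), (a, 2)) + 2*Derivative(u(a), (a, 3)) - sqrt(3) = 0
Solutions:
 u(a) = C1 + C2*exp(a*(3 - sqrt(17))/4) + C3*exp(a*(3 + sqrt(17))/4) - sqrt(2)*a^2/2 - sqrt(3)*a + 3*sqrt(2)*a


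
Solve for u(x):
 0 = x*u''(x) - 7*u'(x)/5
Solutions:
 u(x) = C1 + C2*x^(12/5)


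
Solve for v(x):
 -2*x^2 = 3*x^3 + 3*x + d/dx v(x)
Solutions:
 v(x) = C1 - 3*x^4/4 - 2*x^3/3 - 3*x^2/2


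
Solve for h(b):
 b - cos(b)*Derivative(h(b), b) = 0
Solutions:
 h(b) = C1 + Integral(b/cos(b), b)


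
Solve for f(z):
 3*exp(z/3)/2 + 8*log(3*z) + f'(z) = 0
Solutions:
 f(z) = C1 - 8*z*log(z) + 8*z*(1 - log(3)) - 9*exp(z/3)/2


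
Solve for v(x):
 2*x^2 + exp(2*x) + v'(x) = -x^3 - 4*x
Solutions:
 v(x) = C1 - x^4/4 - 2*x^3/3 - 2*x^2 - exp(2*x)/2


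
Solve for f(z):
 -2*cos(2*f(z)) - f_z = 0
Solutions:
 f(z) = -asin((C1 + exp(8*z))/(C1 - exp(8*z)))/2 + pi/2
 f(z) = asin((C1 + exp(8*z))/(C1 - exp(8*z)))/2


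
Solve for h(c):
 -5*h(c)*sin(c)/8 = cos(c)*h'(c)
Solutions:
 h(c) = C1*cos(c)^(5/8)


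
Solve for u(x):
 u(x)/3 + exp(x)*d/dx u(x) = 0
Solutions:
 u(x) = C1*exp(exp(-x)/3)


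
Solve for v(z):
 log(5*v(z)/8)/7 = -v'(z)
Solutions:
 -7*Integral(1/(-log(_y) - log(5) + 3*log(2)), (_y, v(z))) = C1 - z


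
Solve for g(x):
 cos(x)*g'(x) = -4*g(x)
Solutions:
 g(x) = C1*(sin(x)^2 - 2*sin(x) + 1)/(sin(x)^2 + 2*sin(x) + 1)


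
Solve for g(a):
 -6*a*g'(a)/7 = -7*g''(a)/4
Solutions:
 g(a) = C1 + C2*erfi(2*sqrt(3)*a/7)


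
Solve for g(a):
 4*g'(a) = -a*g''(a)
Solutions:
 g(a) = C1 + C2/a^3


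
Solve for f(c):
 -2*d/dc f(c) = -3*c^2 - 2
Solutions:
 f(c) = C1 + c^3/2 + c


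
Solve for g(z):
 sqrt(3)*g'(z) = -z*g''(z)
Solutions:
 g(z) = C1 + C2*z^(1 - sqrt(3))


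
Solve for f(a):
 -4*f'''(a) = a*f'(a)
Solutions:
 f(a) = C1 + Integral(C2*airyai(-2^(1/3)*a/2) + C3*airybi(-2^(1/3)*a/2), a)


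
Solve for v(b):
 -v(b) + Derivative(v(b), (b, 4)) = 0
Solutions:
 v(b) = C1*exp(-b) + C2*exp(b) + C3*sin(b) + C4*cos(b)


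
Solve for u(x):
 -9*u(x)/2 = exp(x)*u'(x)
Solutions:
 u(x) = C1*exp(9*exp(-x)/2)


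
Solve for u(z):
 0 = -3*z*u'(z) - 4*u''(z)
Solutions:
 u(z) = C1 + C2*erf(sqrt(6)*z/4)


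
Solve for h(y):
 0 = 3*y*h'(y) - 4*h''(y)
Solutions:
 h(y) = C1 + C2*erfi(sqrt(6)*y/4)


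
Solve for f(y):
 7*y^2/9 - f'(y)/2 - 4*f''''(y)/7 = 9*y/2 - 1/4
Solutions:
 f(y) = C1 + C4*exp(-7^(1/3)*y/2) + 14*y^3/27 - 9*y^2/2 + y/2 + (C2*sin(sqrt(3)*7^(1/3)*y/4) + C3*cos(sqrt(3)*7^(1/3)*y/4))*exp(7^(1/3)*y/4)


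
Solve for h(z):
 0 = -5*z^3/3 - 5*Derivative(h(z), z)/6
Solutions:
 h(z) = C1 - z^4/2


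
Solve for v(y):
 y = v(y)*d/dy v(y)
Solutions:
 v(y) = -sqrt(C1 + y^2)
 v(y) = sqrt(C1 + y^2)


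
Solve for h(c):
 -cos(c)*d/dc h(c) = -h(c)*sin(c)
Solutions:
 h(c) = C1/cos(c)


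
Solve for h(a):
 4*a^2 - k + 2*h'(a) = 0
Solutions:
 h(a) = C1 - 2*a^3/3 + a*k/2


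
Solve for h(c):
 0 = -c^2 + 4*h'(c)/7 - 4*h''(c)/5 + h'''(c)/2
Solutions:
 h(c) = C1 + 7*c^3/12 + 49*c^2/20 + 1519*c/400 + (C2*sin(2*sqrt(154)*c/35) + C3*cos(2*sqrt(154)*c/35))*exp(4*c/5)


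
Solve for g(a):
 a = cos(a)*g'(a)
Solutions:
 g(a) = C1 + Integral(a/cos(a), a)


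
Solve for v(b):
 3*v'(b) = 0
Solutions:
 v(b) = C1


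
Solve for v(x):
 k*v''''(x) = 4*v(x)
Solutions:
 v(x) = C1*exp(-sqrt(2)*x*(1/k)^(1/4)) + C2*exp(sqrt(2)*x*(1/k)^(1/4)) + C3*exp(-sqrt(2)*I*x*(1/k)^(1/4)) + C4*exp(sqrt(2)*I*x*(1/k)^(1/4))


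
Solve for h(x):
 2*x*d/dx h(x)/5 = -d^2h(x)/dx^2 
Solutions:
 h(x) = C1 + C2*erf(sqrt(5)*x/5)


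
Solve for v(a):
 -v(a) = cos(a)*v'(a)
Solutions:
 v(a) = C1*sqrt(sin(a) - 1)/sqrt(sin(a) + 1)


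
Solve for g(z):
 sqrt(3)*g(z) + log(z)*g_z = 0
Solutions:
 g(z) = C1*exp(-sqrt(3)*li(z))


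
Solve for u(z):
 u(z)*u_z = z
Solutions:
 u(z) = -sqrt(C1 + z^2)
 u(z) = sqrt(C1 + z^2)


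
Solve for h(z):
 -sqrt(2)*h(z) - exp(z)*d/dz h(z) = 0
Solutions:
 h(z) = C1*exp(sqrt(2)*exp(-z))


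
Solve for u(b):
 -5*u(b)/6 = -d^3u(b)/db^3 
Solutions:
 u(b) = C3*exp(5^(1/3)*6^(2/3)*b/6) + (C1*sin(2^(2/3)*3^(1/6)*5^(1/3)*b/4) + C2*cos(2^(2/3)*3^(1/6)*5^(1/3)*b/4))*exp(-5^(1/3)*6^(2/3)*b/12)


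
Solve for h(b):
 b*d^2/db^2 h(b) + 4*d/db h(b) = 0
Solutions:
 h(b) = C1 + C2/b^3


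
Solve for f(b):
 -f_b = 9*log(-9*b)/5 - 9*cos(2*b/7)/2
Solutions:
 f(b) = C1 - 9*b*log(-b)/5 - 18*b*log(3)/5 + 9*b/5 + 63*sin(2*b/7)/4


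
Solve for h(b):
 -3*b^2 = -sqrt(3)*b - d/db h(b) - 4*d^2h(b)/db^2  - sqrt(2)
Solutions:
 h(b) = C1 + C2*exp(-b/4) + b^3 - 12*b^2 - sqrt(3)*b^2/2 - sqrt(2)*b + 4*sqrt(3)*b + 96*b


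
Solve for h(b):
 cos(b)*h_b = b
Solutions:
 h(b) = C1 + Integral(b/cos(b), b)


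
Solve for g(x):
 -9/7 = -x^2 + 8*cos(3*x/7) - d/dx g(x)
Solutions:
 g(x) = C1 - x^3/3 + 9*x/7 + 56*sin(3*x/7)/3


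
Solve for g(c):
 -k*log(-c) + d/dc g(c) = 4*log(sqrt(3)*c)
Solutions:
 g(c) = C1 + c*(k + 4)*log(c) + c*(-k + I*pi*k - 4 + 2*log(3))


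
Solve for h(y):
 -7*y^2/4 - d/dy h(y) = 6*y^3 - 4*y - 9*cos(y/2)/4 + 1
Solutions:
 h(y) = C1 - 3*y^4/2 - 7*y^3/12 + 2*y^2 - y + 9*sin(y/2)/2


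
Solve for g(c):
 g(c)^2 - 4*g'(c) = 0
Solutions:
 g(c) = -4/(C1 + c)


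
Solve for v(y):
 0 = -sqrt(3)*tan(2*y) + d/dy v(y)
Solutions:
 v(y) = C1 - sqrt(3)*log(cos(2*y))/2


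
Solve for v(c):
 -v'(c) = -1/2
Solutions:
 v(c) = C1 + c/2


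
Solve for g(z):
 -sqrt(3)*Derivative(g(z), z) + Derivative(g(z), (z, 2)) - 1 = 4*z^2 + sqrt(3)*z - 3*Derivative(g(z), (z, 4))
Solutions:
 g(z) = C1 + C2*exp(-2^(1/3)*3^(1/6)*z*(-6/(27 + sqrt(741))^(1/3) + 2^(1/3)*3^(2/3)*(27 + sqrt(741))^(1/3))/36)*sin(z*(2*18^(1/3)/(27 + sqrt(741))^(1/3) + 12^(1/3)*(27 + sqrt(741))^(1/3))/12) + C3*exp(-2^(1/3)*3^(1/6)*z*(-6/(27 + sqrt(741))^(1/3) + 2^(1/3)*3^(2/3)*(27 + sqrt(741))^(1/3))/36)*cos(z*(2*18^(1/3)/(27 + sqrt(741))^(1/3) + 12^(1/3)*(27 + sqrt(741))^(1/3))/12) + C4*exp(2^(1/3)*3^(1/6)*z*(-6/(27 + sqrt(741))^(1/3) + 2^(1/3)*3^(2/3)*(27 + sqrt(741))^(1/3))/18) - 4*sqrt(3)*z^3/9 - 11*z^2/6 - 14*sqrt(3)*z/9


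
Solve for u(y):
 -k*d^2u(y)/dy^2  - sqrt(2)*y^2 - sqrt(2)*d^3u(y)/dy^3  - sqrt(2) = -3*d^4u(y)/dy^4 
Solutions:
 u(y) = C1 + C2*y + C3*exp(sqrt(2)*y*(1 - sqrt(6*k + 1))/6) + C4*exp(sqrt(2)*y*(sqrt(6*k + 1) + 1)/6) - sqrt(2)*y^4/(12*k) + sqrt(2)*y^2*(-1/2 - 3/k - 2/k^2)/k + 2*y^3/(3*k^2)


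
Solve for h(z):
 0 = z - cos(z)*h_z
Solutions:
 h(z) = C1 + Integral(z/cos(z), z)


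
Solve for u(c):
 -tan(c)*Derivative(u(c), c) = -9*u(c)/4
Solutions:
 u(c) = C1*sin(c)^(9/4)


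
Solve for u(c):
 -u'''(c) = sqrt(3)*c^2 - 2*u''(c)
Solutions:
 u(c) = C1 + C2*c + C3*exp(2*c) + sqrt(3)*c^4/24 + sqrt(3)*c^3/12 + sqrt(3)*c^2/8


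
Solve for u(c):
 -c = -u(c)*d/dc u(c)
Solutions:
 u(c) = -sqrt(C1 + c^2)
 u(c) = sqrt(C1 + c^2)


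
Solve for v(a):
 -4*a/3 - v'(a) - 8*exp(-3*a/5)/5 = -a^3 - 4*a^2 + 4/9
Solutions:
 v(a) = C1 + a^4/4 + 4*a^3/3 - 2*a^2/3 - 4*a/9 + 8*exp(-3*a/5)/3


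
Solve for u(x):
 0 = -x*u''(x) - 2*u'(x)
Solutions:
 u(x) = C1 + C2/x


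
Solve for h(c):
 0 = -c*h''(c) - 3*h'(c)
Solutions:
 h(c) = C1 + C2/c^2


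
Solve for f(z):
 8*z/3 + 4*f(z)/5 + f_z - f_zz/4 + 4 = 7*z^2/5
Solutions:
 f(z) = C1*exp(2*z*(1 - 3*sqrt(5)/5)) + C2*exp(2*z*(1 + 3*sqrt(5)/5)) + 7*z^2/4 - 185*z/24 + 275/48


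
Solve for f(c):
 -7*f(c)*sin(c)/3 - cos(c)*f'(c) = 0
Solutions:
 f(c) = C1*cos(c)^(7/3)


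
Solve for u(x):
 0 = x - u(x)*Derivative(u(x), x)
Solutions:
 u(x) = -sqrt(C1 + x^2)
 u(x) = sqrt(C1 + x^2)


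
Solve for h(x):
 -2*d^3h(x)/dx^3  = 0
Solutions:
 h(x) = C1 + C2*x + C3*x^2


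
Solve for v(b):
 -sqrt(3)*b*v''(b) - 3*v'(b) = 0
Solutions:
 v(b) = C1 + C2*b^(1 - sqrt(3))


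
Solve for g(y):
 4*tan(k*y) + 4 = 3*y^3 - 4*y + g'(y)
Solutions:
 g(y) = C1 - 3*y^4/4 + 2*y^2 + 4*y + 4*Piecewise((-log(cos(k*y))/k, Ne(k, 0)), (0, True))


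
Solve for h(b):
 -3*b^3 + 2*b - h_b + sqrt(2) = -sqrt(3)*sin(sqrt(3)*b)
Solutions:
 h(b) = C1 - 3*b^4/4 + b^2 + sqrt(2)*b - cos(sqrt(3)*b)


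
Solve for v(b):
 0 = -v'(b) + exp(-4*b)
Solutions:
 v(b) = C1 - exp(-4*b)/4


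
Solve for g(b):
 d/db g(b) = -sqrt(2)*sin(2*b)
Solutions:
 g(b) = C1 + sqrt(2)*cos(2*b)/2


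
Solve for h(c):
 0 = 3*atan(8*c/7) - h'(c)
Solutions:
 h(c) = C1 + 3*c*atan(8*c/7) - 21*log(64*c^2 + 49)/16


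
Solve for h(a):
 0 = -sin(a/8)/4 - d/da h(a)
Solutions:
 h(a) = C1 + 2*cos(a/8)


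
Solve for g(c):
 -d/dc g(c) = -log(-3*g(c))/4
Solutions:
 -4*Integral(1/(log(-_y) + log(3)), (_y, g(c))) = C1 - c


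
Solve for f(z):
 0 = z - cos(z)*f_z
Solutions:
 f(z) = C1 + Integral(z/cos(z), z)


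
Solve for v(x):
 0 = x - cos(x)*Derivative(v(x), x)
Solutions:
 v(x) = C1 + Integral(x/cos(x), x)


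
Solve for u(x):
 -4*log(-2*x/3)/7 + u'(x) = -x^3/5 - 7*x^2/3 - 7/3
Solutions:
 u(x) = C1 - x^4/20 - 7*x^3/9 + 4*x*log(-x)/7 + x*(-61 - 12*log(3) + 12*log(2))/21


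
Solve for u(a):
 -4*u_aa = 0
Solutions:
 u(a) = C1 + C2*a


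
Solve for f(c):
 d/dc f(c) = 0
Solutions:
 f(c) = C1


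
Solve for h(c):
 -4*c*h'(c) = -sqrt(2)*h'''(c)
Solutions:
 h(c) = C1 + Integral(C2*airyai(sqrt(2)*c) + C3*airybi(sqrt(2)*c), c)


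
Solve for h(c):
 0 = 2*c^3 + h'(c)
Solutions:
 h(c) = C1 - c^4/2


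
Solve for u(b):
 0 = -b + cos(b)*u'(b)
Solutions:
 u(b) = C1 + Integral(b/cos(b), b)


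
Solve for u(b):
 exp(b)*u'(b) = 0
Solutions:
 u(b) = C1


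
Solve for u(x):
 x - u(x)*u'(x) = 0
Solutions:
 u(x) = -sqrt(C1 + x^2)
 u(x) = sqrt(C1 + x^2)


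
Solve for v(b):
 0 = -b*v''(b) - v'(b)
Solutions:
 v(b) = C1 + C2*log(b)


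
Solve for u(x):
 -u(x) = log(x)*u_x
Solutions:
 u(x) = C1*exp(-li(x))


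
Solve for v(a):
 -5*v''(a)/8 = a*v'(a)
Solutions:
 v(a) = C1 + C2*erf(2*sqrt(5)*a/5)


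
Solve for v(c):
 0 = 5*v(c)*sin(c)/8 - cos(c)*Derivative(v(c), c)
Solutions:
 v(c) = C1/cos(c)^(5/8)


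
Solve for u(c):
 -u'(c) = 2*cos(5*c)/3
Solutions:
 u(c) = C1 - 2*sin(5*c)/15


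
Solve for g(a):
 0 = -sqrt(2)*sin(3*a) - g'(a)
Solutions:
 g(a) = C1 + sqrt(2)*cos(3*a)/3


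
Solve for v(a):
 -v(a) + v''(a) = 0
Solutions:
 v(a) = C1*exp(-a) + C2*exp(a)


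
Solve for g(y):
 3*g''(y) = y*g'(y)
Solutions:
 g(y) = C1 + C2*erfi(sqrt(6)*y/6)


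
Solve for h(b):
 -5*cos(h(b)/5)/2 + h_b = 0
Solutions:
 -5*b/2 - 5*log(sin(h(b)/5) - 1)/2 + 5*log(sin(h(b)/5) + 1)/2 = C1


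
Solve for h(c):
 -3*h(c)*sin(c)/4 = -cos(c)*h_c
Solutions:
 h(c) = C1/cos(c)^(3/4)


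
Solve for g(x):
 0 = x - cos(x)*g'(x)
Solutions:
 g(x) = C1 + Integral(x/cos(x), x)


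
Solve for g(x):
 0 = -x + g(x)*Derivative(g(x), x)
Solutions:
 g(x) = -sqrt(C1 + x^2)
 g(x) = sqrt(C1 + x^2)


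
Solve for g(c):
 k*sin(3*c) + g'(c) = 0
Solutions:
 g(c) = C1 + k*cos(3*c)/3


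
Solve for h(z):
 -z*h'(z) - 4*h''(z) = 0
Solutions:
 h(z) = C1 + C2*erf(sqrt(2)*z/4)


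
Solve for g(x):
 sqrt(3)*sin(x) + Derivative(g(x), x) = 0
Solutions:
 g(x) = C1 + sqrt(3)*cos(x)


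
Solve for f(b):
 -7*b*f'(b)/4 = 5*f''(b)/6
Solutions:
 f(b) = C1 + C2*erf(sqrt(105)*b/10)


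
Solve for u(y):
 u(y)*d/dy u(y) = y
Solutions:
 u(y) = -sqrt(C1 + y^2)
 u(y) = sqrt(C1 + y^2)


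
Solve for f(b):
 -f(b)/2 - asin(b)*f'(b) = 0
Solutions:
 f(b) = C1*exp(-Integral(1/asin(b), b)/2)


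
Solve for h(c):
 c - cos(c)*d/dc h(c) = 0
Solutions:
 h(c) = C1 + Integral(c/cos(c), c)


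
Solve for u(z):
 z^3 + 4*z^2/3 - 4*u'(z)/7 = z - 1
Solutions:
 u(z) = C1 + 7*z^4/16 + 7*z^3/9 - 7*z^2/8 + 7*z/4


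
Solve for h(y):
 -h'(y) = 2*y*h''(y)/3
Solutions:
 h(y) = C1 + C2/sqrt(y)


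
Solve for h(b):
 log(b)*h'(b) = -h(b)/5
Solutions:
 h(b) = C1*exp(-li(b)/5)


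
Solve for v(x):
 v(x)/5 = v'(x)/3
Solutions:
 v(x) = C1*exp(3*x/5)


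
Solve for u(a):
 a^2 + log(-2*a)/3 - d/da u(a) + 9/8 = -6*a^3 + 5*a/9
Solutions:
 u(a) = C1 + 3*a^4/2 + a^3/3 - 5*a^2/18 + a*log(-a)/3 + a*(8*log(2) + 19)/24


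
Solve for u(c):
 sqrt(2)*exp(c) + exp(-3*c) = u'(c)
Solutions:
 u(c) = C1 + sqrt(2)*exp(c) - exp(-3*c)/3


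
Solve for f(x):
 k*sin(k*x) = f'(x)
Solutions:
 f(x) = C1 - cos(k*x)


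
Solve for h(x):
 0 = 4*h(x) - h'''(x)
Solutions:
 h(x) = C3*exp(2^(2/3)*x) + (C1*sin(2^(2/3)*sqrt(3)*x/2) + C2*cos(2^(2/3)*sqrt(3)*x/2))*exp(-2^(2/3)*x/2)


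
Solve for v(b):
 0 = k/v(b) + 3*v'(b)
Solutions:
 v(b) = -sqrt(C1 - 6*b*k)/3
 v(b) = sqrt(C1 - 6*b*k)/3


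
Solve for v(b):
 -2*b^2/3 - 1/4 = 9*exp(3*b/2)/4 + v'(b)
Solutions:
 v(b) = C1 - 2*b^3/9 - b/4 - 3*exp(3*b/2)/2


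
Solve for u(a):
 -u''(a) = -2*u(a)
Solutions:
 u(a) = C1*exp(-sqrt(2)*a) + C2*exp(sqrt(2)*a)


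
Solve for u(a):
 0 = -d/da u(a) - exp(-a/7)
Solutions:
 u(a) = C1 + 7*exp(-a/7)


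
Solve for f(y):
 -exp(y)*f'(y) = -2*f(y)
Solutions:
 f(y) = C1*exp(-2*exp(-y))


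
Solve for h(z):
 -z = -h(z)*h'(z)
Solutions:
 h(z) = -sqrt(C1 + z^2)
 h(z) = sqrt(C1 + z^2)


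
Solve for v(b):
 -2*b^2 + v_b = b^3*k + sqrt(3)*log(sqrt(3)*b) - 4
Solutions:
 v(b) = C1 + b^4*k/4 + 2*b^3/3 + sqrt(3)*b*log(b) - 4*b - sqrt(3)*b + sqrt(3)*b*log(3)/2


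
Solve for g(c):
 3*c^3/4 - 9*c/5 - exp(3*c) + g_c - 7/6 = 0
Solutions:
 g(c) = C1 - 3*c^4/16 + 9*c^2/10 + 7*c/6 + exp(3*c)/3


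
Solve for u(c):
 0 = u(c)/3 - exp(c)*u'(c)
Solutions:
 u(c) = C1*exp(-exp(-c)/3)


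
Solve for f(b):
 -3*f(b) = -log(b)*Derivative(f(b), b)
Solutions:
 f(b) = C1*exp(3*li(b))


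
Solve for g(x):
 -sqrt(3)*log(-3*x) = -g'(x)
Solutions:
 g(x) = C1 + sqrt(3)*x*log(-x) + sqrt(3)*x*(-1 + log(3))


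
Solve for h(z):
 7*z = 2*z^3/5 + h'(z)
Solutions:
 h(z) = C1 - z^4/10 + 7*z^2/2


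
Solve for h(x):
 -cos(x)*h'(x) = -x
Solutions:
 h(x) = C1 + Integral(x/cos(x), x)


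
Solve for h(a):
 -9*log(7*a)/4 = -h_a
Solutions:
 h(a) = C1 + 9*a*log(a)/4 - 9*a/4 + 9*a*log(7)/4


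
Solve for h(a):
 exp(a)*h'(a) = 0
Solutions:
 h(a) = C1


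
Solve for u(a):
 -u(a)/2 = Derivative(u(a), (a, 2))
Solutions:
 u(a) = C1*sin(sqrt(2)*a/2) + C2*cos(sqrt(2)*a/2)


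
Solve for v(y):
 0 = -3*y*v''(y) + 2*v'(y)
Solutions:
 v(y) = C1 + C2*y^(5/3)


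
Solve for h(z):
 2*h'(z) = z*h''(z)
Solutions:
 h(z) = C1 + C2*z^3


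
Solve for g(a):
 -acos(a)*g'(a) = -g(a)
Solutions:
 g(a) = C1*exp(Integral(1/acos(a), a))


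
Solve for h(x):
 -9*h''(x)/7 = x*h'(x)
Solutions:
 h(x) = C1 + C2*erf(sqrt(14)*x/6)


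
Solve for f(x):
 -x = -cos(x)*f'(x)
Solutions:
 f(x) = C1 + Integral(x/cos(x), x)


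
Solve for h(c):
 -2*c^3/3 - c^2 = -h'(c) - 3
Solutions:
 h(c) = C1 + c^4/6 + c^3/3 - 3*c


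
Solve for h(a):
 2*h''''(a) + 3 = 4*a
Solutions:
 h(a) = C1 + C2*a + C3*a^2 + C4*a^3 + a^5/60 - a^4/16


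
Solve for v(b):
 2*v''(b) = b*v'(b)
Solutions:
 v(b) = C1 + C2*erfi(b/2)


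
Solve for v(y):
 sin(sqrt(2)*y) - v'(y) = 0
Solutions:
 v(y) = C1 - sqrt(2)*cos(sqrt(2)*y)/2


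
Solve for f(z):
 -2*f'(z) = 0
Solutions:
 f(z) = C1


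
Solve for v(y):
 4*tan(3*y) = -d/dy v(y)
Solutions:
 v(y) = C1 + 4*log(cos(3*y))/3


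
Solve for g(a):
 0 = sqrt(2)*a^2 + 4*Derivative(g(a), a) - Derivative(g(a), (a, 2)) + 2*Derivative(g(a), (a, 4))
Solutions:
 g(a) = C1 + C2*exp(3^(1/3)*a*(3^(1/3)/(sqrt(1290)/4 + 9)^(1/3) + 2*(sqrt(1290)/4 + 9)^(1/3))/12)*sin(sqrt(3)*a*(-2*(3*sqrt(1290)/4 + 27)^(1/3) + 3/(3*sqrt(1290)/4 + 27)^(1/3))/12) + C3*exp(3^(1/3)*a*(3^(1/3)/(sqrt(1290)/4 + 9)^(1/3) + 2*(sqrt(1290)/4 + 9)^(1/3))/12)*cos(sqrt(3)*a*(-2*(3*sqrt(1290)/4 + 27)^(1/3) + 3/(3*sqrt(1290)/4 + 27)^(1/3))/12) + C4*exp(-3^(1/3)*a*(3^(1/3)/(sqrt(1290)/4 + 9)^(1/3) + 2*(sqrt(1290)/4 + 9)^(1/3))/6) - sqrt(2)*a^3/12 - sqrt(2)*a^2/16 - sqrt(2)*a/32


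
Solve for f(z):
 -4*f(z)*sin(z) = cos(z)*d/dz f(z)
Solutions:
 f(z) = C1*cos(z)^4


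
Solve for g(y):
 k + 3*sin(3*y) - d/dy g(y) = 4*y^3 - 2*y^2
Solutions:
 g(y) = C1 + k*y - y^4 + 2*y^3/3 - cos(3*y)


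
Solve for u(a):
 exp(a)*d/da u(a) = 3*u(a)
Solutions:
 u(a) = C1*exp(-3*exp(-a))


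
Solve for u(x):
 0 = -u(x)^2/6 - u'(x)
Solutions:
 u(x) = 6/(C1 + x)


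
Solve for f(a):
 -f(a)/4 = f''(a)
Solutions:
 f(a) = C1*sin(a/2) + C2*cos(a/2)


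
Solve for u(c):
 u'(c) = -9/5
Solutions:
 u(c) = C1 - 9*c/5


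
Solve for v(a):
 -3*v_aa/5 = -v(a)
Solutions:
 v(a) = C1*exp(-sqrt(15)*a/3) + C2*exp(sqrt(15)*a/3)


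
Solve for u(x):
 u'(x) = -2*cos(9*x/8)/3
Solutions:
 u(x) = C1 - 16*sin(9*x/8)/27


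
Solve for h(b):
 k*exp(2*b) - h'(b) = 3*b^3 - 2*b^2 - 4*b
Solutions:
 h(b) = C1 - 3*b^4/4 + 2*b^3/3 + 2*b^2 + k*exp(2*b)/2


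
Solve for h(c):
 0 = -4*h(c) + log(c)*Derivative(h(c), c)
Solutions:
 h(c) = C1*exp(4*li(c))


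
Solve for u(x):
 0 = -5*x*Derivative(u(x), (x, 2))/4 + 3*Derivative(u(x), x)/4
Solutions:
 u(x) = C1 + C2*x^(8/5)


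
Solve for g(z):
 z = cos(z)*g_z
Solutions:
 g(z) = C1 + Integral(z/cos(z), z)


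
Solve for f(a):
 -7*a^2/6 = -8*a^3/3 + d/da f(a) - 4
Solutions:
 f(a) = C1 + 2*a^4/3 - 7*a^3/18 + 4*a


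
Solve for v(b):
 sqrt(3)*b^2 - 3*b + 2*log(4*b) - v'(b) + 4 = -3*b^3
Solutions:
 v(b) = C1 + 3*b^4/4 + sqrt(3)*b^3/3 - 3*b^2/2 + 2*b*log(b) + 2*b + 4*b*log(2)


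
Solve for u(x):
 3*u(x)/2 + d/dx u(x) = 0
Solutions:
 u(x) = C1*exp(-3*x/2)


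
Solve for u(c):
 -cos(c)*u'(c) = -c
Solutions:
 u(c) = C1 + Integral(c/cos(c), c)


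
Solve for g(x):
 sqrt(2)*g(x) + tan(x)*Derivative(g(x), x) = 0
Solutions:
 g(x) = C1/sin(x)^(sqrt(2))


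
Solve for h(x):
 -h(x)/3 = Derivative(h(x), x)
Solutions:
 h(x) = C1*exp(-x/3)


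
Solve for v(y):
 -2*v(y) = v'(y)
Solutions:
 v(y) = C1*exp(-2*y)


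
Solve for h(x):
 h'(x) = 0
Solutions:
 h(x) = C1


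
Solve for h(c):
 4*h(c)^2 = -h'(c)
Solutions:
 h(c) = 1/(C1 + 4*c)


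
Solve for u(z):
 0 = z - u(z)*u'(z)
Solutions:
 u(z) = -sqrt(C1 + z^2)
 u(z) = sqrt(C1 + z^2)


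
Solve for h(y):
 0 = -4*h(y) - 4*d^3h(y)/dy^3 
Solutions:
 h(y) = C3*exp(-y) + (C1*sin(sqrt(3)*y/2) + C2*cos(sqrt(3)*y/2))*exp(y/2)


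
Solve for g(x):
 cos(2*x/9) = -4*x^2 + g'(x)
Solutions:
 g(x) = C1 + 4*x^3/3 + 9*sin(2*x/9)/2


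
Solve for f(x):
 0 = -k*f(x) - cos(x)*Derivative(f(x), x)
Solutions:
 f(x) = C1*exp(k*(log(sin(x) - 1) - log(sin(x) + 1))/2)


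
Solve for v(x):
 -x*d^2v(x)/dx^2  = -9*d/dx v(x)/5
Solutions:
 v(x) = C1 + C2*x^(14/5)


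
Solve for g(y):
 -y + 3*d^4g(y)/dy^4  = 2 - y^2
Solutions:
 g(y) = C1 + C2*y + C3*y^2 + C4*y^3 - y^6/1080 + y^5/360 + y^4/36


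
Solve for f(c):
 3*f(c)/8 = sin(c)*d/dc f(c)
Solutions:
 f(c) = C1*(cos(c) - 1)^(3/16)/(cos(c) + 1)^(3/16)


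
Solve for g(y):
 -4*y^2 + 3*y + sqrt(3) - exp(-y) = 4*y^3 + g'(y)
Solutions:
 g(y) = C1 - y^4 - 4*y^3/3 + 3*y^2/2 + sqrt(3)*y + exp(-y)


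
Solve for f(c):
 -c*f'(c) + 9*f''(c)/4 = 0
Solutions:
 f(c) = C1 + C2*erfi(sqrt(2)*c/3)


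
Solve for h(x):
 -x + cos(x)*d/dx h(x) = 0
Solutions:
 h(x) = C1 + Integral(x/cos(x), x)


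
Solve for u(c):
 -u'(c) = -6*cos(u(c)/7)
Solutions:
 -6*c - 7*log(sin(u(c)/7) - 1)/2 + 7*log(sin(u(c)/7) + 1)/2 = C1


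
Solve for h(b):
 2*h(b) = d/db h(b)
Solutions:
 h(b) = C1*exp(2*b)


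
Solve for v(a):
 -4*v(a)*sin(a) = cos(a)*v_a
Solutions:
 v(a) = C1*cos(a)^4


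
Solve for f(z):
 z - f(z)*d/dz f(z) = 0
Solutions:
 f(z) = -sqrt(C1 + z^2)
 f(z) = sqrt(C1 + z^2)


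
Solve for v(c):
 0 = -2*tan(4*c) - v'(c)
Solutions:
 v(c) = C1 + log(cos(4*c))/2


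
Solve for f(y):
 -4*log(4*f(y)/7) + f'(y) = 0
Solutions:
 -Integral(1/(log(_y) - log(7) + 2*log(2)), (_y, f(y)))/4 = C1 - y


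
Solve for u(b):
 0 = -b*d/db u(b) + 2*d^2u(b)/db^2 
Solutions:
 u(b) = C1 + C2*erfi(b/2)


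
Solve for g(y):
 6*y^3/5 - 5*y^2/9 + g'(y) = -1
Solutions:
 g(y) = C1 - 3*y^4/10 + 5*y^3/27 - y


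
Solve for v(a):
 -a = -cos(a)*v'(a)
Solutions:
 v(a) = C1 + Integral(a/cos(a), a)


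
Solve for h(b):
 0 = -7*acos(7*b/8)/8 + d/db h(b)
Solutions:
 h(b) = C1 + 7*b*acos(7*b/8)/8 - sqrt(64 - 49*b^2)/8


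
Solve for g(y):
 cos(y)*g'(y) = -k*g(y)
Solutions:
 g(y) = C1*exp(k*(log(sin(y) - 1) - log(sin(y) + 1))/2)


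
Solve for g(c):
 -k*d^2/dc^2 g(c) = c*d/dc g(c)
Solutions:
 g(c) = C1 + C2*sqrt(k)*erf(sqrt(2)*c*sqrt(1/k)/2)


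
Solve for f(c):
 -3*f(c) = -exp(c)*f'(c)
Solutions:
 f(c) = C1*exp(-3*exp(-c))


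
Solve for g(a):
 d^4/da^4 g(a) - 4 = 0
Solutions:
 g(a) = C1 + C2*a + C3*a^2 + C4*a^3 + a^4/6


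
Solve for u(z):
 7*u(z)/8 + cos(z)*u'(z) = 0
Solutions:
 u(z) = C1*(sin(z) - 1)^(7/16)/(sin(z) + 1)^(7/16)


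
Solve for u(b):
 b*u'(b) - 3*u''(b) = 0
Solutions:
 u(b) = C1 + C2*erfi(sqrt(6)*b/6)


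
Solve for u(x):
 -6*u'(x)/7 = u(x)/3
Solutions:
 u(x) = C1*exp(-7*x/18)


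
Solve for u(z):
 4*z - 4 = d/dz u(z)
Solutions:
 u(z) = C1 + 2*z^2 - 4*z


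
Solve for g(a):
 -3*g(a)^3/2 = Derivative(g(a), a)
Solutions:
 g(a) = -sqrt(-1/(C1 - 3*a))
 g(a) = sqrt(-1/(C1 - 3*a))


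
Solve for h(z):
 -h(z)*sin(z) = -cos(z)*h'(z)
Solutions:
 h(z) = C1/cos(z)


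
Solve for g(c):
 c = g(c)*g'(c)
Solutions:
 g(c) = -sqrt(C1 + c^2)
 g(c) = sqrt(C1 + c^2)


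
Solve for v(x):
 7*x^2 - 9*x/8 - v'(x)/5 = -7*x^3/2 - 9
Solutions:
 v(x) = C1 + 35*x^4/8 + 35*x^3/3 - 45*x^2/16 + 45*x


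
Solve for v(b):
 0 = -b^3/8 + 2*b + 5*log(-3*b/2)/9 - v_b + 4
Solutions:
 v(b) = C1 - b^4/32 + b^2 + 5*b*log(-b)/9 + b*(-5*log(2) + 5*log(3) + 31)/9


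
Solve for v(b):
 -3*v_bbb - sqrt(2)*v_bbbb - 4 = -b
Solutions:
 v(b) = C1 + C2*b + C3*b^2 + C4*exp(-3*sqrt(2)*b/2) + b^4/72 + b^3*(-12 - sqrt(2))/54


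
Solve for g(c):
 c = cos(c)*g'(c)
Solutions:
 g(c) = C1 + Integral(c/cos(c), c)


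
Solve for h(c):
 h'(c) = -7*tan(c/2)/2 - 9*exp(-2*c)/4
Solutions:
 h(c) = C1 - 7*log(tan(c/2)^2 + 1)/2 + 9*exp(-2*c)/8


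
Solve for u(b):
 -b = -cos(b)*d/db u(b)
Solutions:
 u(b) = C1 + Integral(b/cos(b), b)


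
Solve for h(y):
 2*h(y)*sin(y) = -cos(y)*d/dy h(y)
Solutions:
 h(y) = C1*cos(y)^2


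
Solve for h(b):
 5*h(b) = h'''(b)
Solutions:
 h(b) = C3*exp(5^(1/3)*b) + (C1*sin(sqrt(3)*5^(1/3)*b/2) + C2*cos(sqrt(3)*5^(1/3)*b/2))*exp(-5^(1/3)*b/2)


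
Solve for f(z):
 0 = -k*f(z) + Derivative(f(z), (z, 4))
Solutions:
 f(z) = C1*exp(-k^(1/4)*z) + C2*exp(k^(1/4)*z) + C3*exp(-I*k^(1/4)*z) + C4*exp(I*k^(1/4)*z)


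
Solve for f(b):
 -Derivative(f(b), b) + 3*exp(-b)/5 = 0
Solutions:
 f(b) = C1 - 3*exp(-b)/5


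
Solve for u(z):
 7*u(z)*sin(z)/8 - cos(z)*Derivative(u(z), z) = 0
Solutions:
 u(z) = C1/cos(z)^(7/8)


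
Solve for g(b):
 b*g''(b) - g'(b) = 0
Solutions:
 g(b) = C1 + C2*b^2


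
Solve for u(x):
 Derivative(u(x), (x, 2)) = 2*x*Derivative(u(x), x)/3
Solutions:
 u(x) = C1 + C2*erfi(sqrt(3)*x/3)


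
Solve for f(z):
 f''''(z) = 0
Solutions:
 f(z) = C1 + C2*z + C3*z^2 + C4*z^3


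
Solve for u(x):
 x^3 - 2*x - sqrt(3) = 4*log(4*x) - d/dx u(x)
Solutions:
 u(x) = C1 - x^4/4 + x^2 + 4*x*log(x) - 4*x + sqrt(3)*x + x*log(256)


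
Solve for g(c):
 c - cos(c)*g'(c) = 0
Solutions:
 g(c) = C1 + Integral(c/cos(c), c)


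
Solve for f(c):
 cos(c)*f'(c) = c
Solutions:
 f(c) = C1 + Integral(c/cos(c), c)


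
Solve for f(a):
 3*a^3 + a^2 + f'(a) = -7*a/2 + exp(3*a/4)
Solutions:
 f(a) = C1 - 3*a^4/4 - a^3/3 - 7*a^2/4 + 4*exp(3*a/4)/3


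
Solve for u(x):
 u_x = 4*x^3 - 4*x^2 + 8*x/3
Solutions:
 u(x) = C1 + x^4 - 4*x^3/3 + 4*x^2/3


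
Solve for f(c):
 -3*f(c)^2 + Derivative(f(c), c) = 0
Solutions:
 f(c) = -1/(C1 + 3*c)


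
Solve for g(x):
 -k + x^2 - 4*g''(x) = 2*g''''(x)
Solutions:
 g(x) = C1 + C2*x + C3*sin(sqrt(2)*x) + C4*cos(sqrt(2)*x) + x^4/48 + x^2*(-k - 1)/8


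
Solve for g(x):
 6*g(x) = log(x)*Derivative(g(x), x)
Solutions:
 g(x) = C1*exp(6*li(x))


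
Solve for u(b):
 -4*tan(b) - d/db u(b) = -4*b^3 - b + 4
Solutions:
 u(b) = C1 + b^4 + b^2/2 - 4*b + 4*log(cos(b))


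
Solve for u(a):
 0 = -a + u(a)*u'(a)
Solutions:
 u(a) = -sqrt(C1 + a^2)
 u(a) = sqrt(C1 + a^2)


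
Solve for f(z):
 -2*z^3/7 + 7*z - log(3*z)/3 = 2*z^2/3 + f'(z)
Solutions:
 f(z) = C1 - z^4/14 - 2*z^3/9 + 7*z^2/2 - z*log(z)/3 - z*log(3)/3 + z/3


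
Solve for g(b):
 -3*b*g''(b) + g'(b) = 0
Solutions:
 g(b) = C1 + C2*b^(4/3)


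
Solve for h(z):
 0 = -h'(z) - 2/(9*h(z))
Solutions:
 h(z) = -sqrt(C1 - 4*z)/3
 h(z) = sqrt(C1 - 4*z)/3


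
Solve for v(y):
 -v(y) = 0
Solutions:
 v(y) = 0


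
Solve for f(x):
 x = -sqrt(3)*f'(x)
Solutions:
 f(x) = C1 - sqrt(3)*x^2/6


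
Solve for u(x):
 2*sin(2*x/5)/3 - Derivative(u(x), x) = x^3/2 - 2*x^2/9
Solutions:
 u(x) = C1 - x^4/8 + 2*x^3/27 - 5*cos(2*x/5)/3


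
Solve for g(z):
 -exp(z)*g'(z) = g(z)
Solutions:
 g(z) = C1*exp(exp(-z))


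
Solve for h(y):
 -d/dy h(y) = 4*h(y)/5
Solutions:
 h(y) = C1*exp(-4*y/5)


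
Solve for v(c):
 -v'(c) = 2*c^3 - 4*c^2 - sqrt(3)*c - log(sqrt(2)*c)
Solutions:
 v(c) = C1 - c^4/2 + 4*c^3/3 + sqrt(3)*c^2/2 + c*log(c) - c + c*log(2)/2


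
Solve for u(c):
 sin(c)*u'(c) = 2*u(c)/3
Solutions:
 u(c) = C1*(cos(c) - 1)^(1/3)/(cos(c) + 1)^(1/3)


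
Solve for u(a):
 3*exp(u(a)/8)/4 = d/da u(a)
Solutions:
 u(a) = 8*log(-1/(C1 + 3*a)) + 40*log(2)


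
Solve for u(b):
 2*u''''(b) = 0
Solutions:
 u(b) = C1 + C2*b + C3*b^2 + C4*b^3


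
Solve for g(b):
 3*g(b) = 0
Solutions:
 g(b) = 0


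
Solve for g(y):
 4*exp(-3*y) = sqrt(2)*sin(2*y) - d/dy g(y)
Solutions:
 g(y) = C1 - sqrt(2)*cos(2*y)/2 + 4*exp(-3*y)/3


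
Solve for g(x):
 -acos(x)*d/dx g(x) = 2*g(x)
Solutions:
 g(x) = C1*exp(-2*Integral(1/acos(x), x))


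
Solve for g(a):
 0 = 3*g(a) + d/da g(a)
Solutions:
 g(a) = C1*exp(-3*a)


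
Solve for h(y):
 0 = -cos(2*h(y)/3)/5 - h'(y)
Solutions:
 y/5 - 3*log(sin(2*h(y)/3) - 1)/4 + 3*log(sin(2*h(y)/3) + 1)/4 = C1


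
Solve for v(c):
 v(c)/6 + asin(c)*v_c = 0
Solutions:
 v(c) = C1*exp(-Integral(1/asin(c), c)/6)


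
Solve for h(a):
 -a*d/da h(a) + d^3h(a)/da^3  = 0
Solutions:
 h(a) = C1 + Integral(C2*airyai(a) + C3*airybi(a), a)


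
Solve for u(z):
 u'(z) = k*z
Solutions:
 u(z) = C1 + k*z^2/2


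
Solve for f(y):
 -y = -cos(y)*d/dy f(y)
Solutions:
 f(y) = C1 + Integral(y/cos(y), y)


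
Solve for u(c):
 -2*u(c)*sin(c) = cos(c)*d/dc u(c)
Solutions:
 u(c) = C1*cos(c)^2


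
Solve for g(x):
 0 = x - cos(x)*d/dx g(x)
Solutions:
 g(x) = C1 + Integral(x/cos(x), x)


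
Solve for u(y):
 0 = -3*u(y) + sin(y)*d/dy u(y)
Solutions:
 u(y) = C1*(cos(y) - 1)^(3/2)/(cos(y) + 1)^(3/2)


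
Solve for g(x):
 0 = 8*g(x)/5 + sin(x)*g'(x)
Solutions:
 g(x) = C1*(cos(x) + 1)^(4/5)/(cos(x) - 1)^(4/5)


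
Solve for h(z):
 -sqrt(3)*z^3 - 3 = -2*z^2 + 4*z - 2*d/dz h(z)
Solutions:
 h(z) = C1 + sqrt(3)*z^4/8 - z^3/3 + z^2 + 3*z/2


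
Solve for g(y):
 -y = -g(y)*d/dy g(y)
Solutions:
 g(y) = -sqrt(C1 + y^2)
 g(y) = sqrt(C1 + y^2)


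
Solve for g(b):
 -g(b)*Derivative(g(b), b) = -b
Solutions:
 g(b) = -sqrt(C1 + b^2)
 g(b) = sqrt(C1 + b^2)


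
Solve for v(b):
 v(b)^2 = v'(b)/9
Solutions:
 v(b) = -1/(C1 + 9*b)


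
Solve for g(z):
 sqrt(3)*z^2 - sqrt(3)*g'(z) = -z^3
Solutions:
 g(z) = C1 + sqrt(3)*z^4/12 + z^3/3


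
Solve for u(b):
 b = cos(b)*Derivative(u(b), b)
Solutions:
 u(b) = C1 + Integral(b/cos(b), b)


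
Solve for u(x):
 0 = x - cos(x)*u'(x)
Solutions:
 u(x) = C1 + Integral(x/cos(x), x)


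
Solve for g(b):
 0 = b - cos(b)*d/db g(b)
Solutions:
 g(b) = C1 + Integral(b/cos(b), b)


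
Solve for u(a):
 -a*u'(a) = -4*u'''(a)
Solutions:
 u(a) = C1 + Integral(C2*airyai(2^(1/3)*a/2) + C3*airybi(2^(1/3)*a/2), a)


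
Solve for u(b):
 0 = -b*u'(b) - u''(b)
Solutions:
 u(b) = C1 + C2*erf(sqrt(2)*b/2)


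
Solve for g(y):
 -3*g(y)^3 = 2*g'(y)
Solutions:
 g(y) = -sqrt(-1/(C1 - 3*y))
 g(y) = sqrt(-1/(C1 - 3*y))


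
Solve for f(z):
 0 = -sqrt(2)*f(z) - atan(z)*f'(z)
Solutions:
 f(z) = C1*exp(-sqrt(2)*Integral(1/atan(z), z))


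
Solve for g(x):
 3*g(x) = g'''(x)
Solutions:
 g(x) = C3*exp(3^(1/3)*x) + (C1*sin(3^(5/6)*x/2) + C2*cos(3^(5/6)*x/2))*exp(-3^(1/3)*x/2)


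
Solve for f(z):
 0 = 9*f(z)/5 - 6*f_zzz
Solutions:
 f(z) = C3*exp(10^(2/3)*3^(1/3)*z/10) + (C1*sin(10^(2/3)*3^(5/6)*z/20) + C2*cos(10^(2/3)*3^(5/6)*z/20))*exp(-10^(2/3)*3^(1/3)*z/20)


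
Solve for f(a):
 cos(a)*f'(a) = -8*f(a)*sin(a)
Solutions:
 f(a) = C1*cos(a)^8


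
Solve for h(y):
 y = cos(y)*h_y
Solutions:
 h(y) = C1 + Integral(y/cos(y), y)


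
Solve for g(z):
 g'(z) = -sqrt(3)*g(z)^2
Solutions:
 g(z) = 1/(C1 + sqrt(3)*z)


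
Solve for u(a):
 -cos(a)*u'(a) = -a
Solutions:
 u(a) = C1 + Integral(a/cos(a), a)


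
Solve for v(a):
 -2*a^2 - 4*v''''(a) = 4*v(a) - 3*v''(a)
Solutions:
 v(a) = -a^2/2 + (C1*sin(a*sin(atan(sqrt(55)/3)/2)) + C2*cos(a*sin(atan(sqrt(55)/3)/2)))*exp(-a*cos(atan(sqrt(55)/3)/2)) + (C3*sin(a*sin(atan(sqrt(55)/3)/2)) + C4*cos(a*sin(atan(sqrt(55)/3)/2)))*exp(a*cos(atan(sqrt(55)/3)/2)) - 3/4


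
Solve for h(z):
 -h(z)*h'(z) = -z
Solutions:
 h(z) = -sqrt(C1 + z^2)
 h(z) = sqrt(C1 + z^2)


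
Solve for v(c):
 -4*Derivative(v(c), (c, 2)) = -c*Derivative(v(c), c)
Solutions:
 v(c) = C1 + C2*erfi(sqrt(2)*c/4)


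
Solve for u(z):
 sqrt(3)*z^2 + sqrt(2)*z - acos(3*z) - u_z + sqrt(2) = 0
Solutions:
 u(z) = C1 + sqrt(3)*z^3/3 + sqrt(2)*z^2/2 - z*acos(3*z) + sqrt(2)*z + sqrt(1 - 9*z^2)/3


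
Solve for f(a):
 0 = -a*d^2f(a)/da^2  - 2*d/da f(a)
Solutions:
 f(a) = C1 + C2/a


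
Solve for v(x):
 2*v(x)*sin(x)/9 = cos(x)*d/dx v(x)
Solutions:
 v(x) = C1/cos(x)^(2/9)


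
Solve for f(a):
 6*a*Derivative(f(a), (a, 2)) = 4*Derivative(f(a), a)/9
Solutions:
 f(a) = C1 + C2*a^(29/27)


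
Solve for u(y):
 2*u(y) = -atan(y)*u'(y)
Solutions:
 u(y) = C1*exp(-2*Integral(1/atan(y), y))


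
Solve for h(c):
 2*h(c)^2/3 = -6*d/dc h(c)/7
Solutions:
 h(c) = 9/(C1 + 7*c)


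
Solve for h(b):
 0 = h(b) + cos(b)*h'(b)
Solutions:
 h(b) = C1*sqrt(sin(b) - 1)/sqrt(sin(b) + 1)


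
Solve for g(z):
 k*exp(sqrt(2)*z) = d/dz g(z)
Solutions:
 g(z) = C1 + sqrt(2)*k*exp(sqrt(2)*z)/2


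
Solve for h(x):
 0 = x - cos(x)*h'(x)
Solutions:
 h(x) = C1 + Integral(x/cos(x), x)


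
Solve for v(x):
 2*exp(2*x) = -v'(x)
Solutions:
 v(x) = C1 - exp(2*x)


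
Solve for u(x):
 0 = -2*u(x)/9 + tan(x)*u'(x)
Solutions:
 u(x) = C1*sin(x)^(2/9)


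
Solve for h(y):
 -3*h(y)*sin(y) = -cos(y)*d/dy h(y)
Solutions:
 h(y) = C1/cos(y)^3


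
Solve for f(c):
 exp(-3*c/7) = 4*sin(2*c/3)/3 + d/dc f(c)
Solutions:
 f(c) = C1 + 2*cos(2*c/3) - 7*exp(-3*c/7)/3


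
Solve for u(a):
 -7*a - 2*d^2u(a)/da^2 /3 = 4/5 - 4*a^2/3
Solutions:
 u(a) = C1 + C2*a + a^4/6 - 7*a^3/4 - 3*a^2/5


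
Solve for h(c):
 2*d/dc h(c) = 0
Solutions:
 h(c) = C1


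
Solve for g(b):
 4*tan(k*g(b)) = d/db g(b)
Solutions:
 g(b) = Piecewise((-asin(exp(C1*k + 4*b*k))/k + pi/k, Ne(k, 0)), (nan, True))
 g(b) = Piecewise((asin(exp(C1*k + 4*b*k))/k, Ne(k, 0)), (nan, True))


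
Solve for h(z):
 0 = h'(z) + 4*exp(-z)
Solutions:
 h(z) = C1 + 4*exp(-z)


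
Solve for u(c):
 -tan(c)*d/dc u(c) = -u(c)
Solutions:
 u(c) = C1*sin(c)


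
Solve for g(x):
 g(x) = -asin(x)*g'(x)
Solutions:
 g(x) = C1*exp(-Integral(1/asin(x), x))


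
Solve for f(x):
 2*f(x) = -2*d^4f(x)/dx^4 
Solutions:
 f(x) = (C1*sin(sqrt(2)*x/2) + C2*cos(sqrt(2)*x/2))*exp(-sqrt(2)*x/2) + (C3*sin(sqrt(2)*x/2) + C4*cos(sqrt(2)*x/2))*exp(sqrt(2)*x/2)


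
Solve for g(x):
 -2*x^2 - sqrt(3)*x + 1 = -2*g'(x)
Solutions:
 g(x) = C1 + x^3/3 + sqrt(3)*x^2/4 - x/2


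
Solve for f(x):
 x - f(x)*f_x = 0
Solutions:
 f(x) = -sqrt(C1 + x^2)
 f(x) = sqrt(C1 + x^2)


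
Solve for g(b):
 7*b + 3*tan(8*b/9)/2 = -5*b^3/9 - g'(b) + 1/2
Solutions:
 g(b) = C1 - 5*b^4/36 - 7*b^2/2 + b/2 + 27*log(cos(8*b/9))/16


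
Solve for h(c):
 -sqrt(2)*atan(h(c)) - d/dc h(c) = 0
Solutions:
 Integral(1/atan(_y), (_y, h(c))) = C1 - sqrt(2)*c


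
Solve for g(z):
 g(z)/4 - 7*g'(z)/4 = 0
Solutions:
 g(z) = C1*exp(z/7)


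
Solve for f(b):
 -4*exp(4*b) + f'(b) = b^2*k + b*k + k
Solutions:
 f(b) = C1 + b^3*k/3 + b^2*k/2 + b*k + exp(4*b)


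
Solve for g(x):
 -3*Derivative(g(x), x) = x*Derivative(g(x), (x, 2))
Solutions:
 g(x) = C1 + C2/x^2


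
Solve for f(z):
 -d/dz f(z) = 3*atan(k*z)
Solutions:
 f(z) = C1 - 3*Piecewise((z*atan(k*z) - log(k^2*z^2 + 1)/(2*k), Ne(k, 0)), (0, True))
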